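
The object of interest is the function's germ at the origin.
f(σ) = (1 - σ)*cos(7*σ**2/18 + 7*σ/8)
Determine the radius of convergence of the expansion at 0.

The radius of convergence is infinite.

The factor cos(7*σ**2/18 + 7*σ/8) is entire and contributes no finite singular point.
The polynomial part has no poles.
No finite singular points: the Taylor series at 0 converges everywhere.


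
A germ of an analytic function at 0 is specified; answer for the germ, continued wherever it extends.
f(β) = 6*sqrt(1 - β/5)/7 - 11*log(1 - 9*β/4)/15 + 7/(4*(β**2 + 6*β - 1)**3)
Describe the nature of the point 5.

The term (6/7)*sqrt(1 - β/(5)) has argument 1 - 5/(5) = 0 at 5: a square-root (algebraic, two-sheeted) branch point; the remaining terms are analytic or single-valued there.

The point is an algebraic (square-root) branch point.


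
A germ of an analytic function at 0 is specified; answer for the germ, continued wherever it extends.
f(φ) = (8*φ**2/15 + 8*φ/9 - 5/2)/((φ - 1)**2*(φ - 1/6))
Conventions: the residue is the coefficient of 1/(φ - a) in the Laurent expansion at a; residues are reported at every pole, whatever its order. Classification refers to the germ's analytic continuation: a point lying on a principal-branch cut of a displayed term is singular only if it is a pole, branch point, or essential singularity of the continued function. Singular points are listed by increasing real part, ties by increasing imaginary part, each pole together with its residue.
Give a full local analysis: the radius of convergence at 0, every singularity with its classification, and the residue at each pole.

Denominator factor (φ - 1/6): pole of order 1 at 1/6, modulus 1/6.
Denominator factor (φ - 1)^2: pole of order 2 at 1, modulus 1.
The radius of convergence is the smallest modulus among the singular points: 1/6.
At the order-1 pole 1/6 set g(φ) = (φ - (1/6))*f(φ) = (8*φ**2/15 + 8*φ/9 - 5/2)/(φ - 1)**2.
Simple pole: residue = g(a) at a = 1/6, which is -1262/375.
At the order-2 pole 1 set g(φ) = (φ - (1))^2*f(φ) = (8*φ**2/15 + 8*φ/9 - 5/2)/(φ - 1/6).
Order-2 pole: residue = g'(a); g'(1) = 1462/375, so the residue is 1462/375.
List the singular points by increasing real part (a conjugate pair: the negative imaginary part first).

Radius of convergence at 0: 1/6.
At 1/6: a pole of order 1; residue -1262/375.
At 1: a pole of order 2; residue 1462/375.


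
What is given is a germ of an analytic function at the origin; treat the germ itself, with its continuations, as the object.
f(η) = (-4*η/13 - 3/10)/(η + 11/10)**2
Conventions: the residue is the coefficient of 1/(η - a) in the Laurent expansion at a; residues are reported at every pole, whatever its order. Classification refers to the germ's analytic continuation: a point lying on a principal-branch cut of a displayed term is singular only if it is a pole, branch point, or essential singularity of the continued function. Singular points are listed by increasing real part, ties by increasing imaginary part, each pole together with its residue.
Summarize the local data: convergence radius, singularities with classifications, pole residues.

Denominator factor (η + 11/10)^2: pole of order 2 at -11/10, modulus 11/10.
The radius of convergence is the smallest modulus among the singular points: 11/10.
At the order-2 pole -11/10 set g(η) = (η - (-11/10))^2*f(η) = -4*η/13 - 3/10.
Order-2 pole: residue = g'(a); g'(-11/10) = -4/13, so the residue is -4/13.

Radius of convergence at 0: 11/10.
At -11/10: a pole of order 2; residue -4/13.


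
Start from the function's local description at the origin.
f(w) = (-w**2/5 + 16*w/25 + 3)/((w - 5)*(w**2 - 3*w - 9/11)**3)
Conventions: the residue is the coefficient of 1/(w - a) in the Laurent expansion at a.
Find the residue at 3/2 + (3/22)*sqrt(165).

The factor w**2 - 3*w - 9/11 splits as (w - a)(w - a') with a = 3/2 + (3/22)*sqrt(165), a' = 3/2 - (3/22)*sqrt(165). At the order-3 pole a set g(w) = (w - a)^3*f(w) = [(-w**2/5 + 16*w/25 + 3)/(w - 5)] / (w - a')^3.
Order-3 pole: residue = g''(a)/2; g''(3/2 + (3/22)*sqrt(165)) = -7986/5151505 - (161578076/86931646875)*sqrt(165), so the residue is -3993/5151505 - (80789038/86931646875)*sqrt(165).

The residue is -3993/5151505 - (80789038/86931646875)*sqrt(165).


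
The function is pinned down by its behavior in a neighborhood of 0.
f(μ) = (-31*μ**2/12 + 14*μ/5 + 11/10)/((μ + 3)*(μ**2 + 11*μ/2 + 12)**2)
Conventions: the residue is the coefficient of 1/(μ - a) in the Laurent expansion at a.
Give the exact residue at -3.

At the order-1 pole -3 set g(μ) = (μ - (-3))*f(μ) = (-31*μ**2/12 + 14*μ/5 + 11/10)/(μ**2 + 11*μ/2 + 12)**2.
Simple pole: residue = g(a) at a = -3, which is -611/405.

The residue is -611/405.


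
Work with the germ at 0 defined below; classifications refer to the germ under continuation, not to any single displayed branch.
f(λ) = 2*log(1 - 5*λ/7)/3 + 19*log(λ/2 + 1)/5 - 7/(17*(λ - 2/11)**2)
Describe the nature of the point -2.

The term (19/5)*log(1 - λ/(-2)) has argument 1 - -2/(-2) = 0 at -2: a logarithmic (infinitely-sheeted) branch point; the remaining terms are analytic or single-valued there.

The point is a logarithmic branch point.


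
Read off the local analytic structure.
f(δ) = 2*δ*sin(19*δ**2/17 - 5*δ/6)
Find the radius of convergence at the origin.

The radius of convergence is infinite.

The factor -sin(19*δ**2/17 - 5*δ/6) is entire and contributes no finite singular point.
The polynomial part has no poles.
No finite singular points: the Taylor series at 0 converges everywhere.


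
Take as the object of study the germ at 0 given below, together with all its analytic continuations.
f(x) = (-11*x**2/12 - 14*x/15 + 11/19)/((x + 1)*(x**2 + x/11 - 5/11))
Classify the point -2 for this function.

The point is a regular point.

Denominator factors: x + 1 = -1 at x = -2; x**2 + x/11 - 5/11 = 37/11 at x = -2 — none vanishes.
So the germ continues analytically to -2.


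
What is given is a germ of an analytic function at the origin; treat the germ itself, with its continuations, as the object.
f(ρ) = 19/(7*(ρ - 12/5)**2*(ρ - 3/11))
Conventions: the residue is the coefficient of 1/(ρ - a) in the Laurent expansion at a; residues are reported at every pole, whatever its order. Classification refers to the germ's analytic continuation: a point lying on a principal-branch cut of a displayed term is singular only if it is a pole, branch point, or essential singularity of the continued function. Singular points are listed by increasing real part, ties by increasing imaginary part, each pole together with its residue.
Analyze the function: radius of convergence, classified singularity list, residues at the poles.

Denominator factor (ρ - 3/11): pole of order 1 at 3/11, modulus 3/11.
Denominator factor (ρ - 12/5)^2: pole of order 2 at 12/5, modulus 12/5.
The radius of convergence is the smallest modulus among the singular points: 3/11.
At the order-1 pole 3/11 set g(ρ) = (ρ - (3/11))*f(ρ) = 19/(7*(ρ - 12/5)**2).
Simple pole: residue = g(a) at a = 3/11, which is 57475/95823.
At the order-2 pole 12/5 set g(ρ) = (ρ - (12/5))^2*f(ρ) = 19/(7*(ρ - 3/11)).
Order-2 pole: residue = g'(a); g'(12/5) = -57475/95823, so the residue is -57475/95823.
List the singular points by increasing real part (a conjugate pair: the negative imaginary part first).

Radius of convergence at 0: 3/11.
At 3/11: a pole of order 1; residue 57475/95823.
At 12/5: a pole of order 2; residue -57475/95823.


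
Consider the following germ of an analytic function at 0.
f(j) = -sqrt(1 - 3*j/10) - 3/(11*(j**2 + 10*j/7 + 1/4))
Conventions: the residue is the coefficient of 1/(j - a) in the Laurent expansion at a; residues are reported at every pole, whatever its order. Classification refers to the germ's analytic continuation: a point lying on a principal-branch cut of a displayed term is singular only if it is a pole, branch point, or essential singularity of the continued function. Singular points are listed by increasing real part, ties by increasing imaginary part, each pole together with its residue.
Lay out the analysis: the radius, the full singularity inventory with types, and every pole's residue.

Denominator factor (j**2 + 10*j/7 + 1/4): discriminant 51/49, real irrational roots -5/7 + (1/14)*sqrt(51) and -5/7 - (1/14)*sqrt(51); poles of order 1, moduli 5/7 - (1/14)*sqrt(51) and 5/7 + (1/14)*sqrt(51).
Branch term (-1)*sqrt(1 - j/(10/3)): its argument vanishes at j = 10/3, a square-root branch point, modulus 10/3.
The radius of convergence is the smallest modulus among the singular points: 5/7 - (1/14)*sqrt(51).
The branch term is analytic at -5/7 - (1/14)*sqrt(51) and contributes nothing to the residue; only the rational part matters.
The factor j**2 + 10*j/7 + 1/4 splits as (j - a)(j - a') with a = -5/7 - (1/14)*sqrt(51), a' = -5/7 + (1/14)*sqrt(51). At the order-1 pole a set g(j) = (j - a)*(rational part) = [-3/11] / (j - a').
Simple pole: residue = g(a) at a = -5/7 - (1/14)*sqrt(51), which is (7/187)*sqrt(51).
The branch term is analytic at -5/7 + (1/14)*sqrt(51) and contributes nothing to the residue; only the rational part matters.
The factor j**2 + 10*j/7 + 1/4 splits as (j - a)(j - a') with a = -5/7 + (1/14)*sqrt(51), a' = -5/7 - (1/14)*sqrt(51). At the order-1 pole a set g(j) = (j - a)*(rational part) = [-3/11] / (j - a').
Simple pole: residue = g(a) at a = -5/7 + (1/14)*sqrt(51), which is -(7/187)*sqrt(51).
List the singular points by increasing real part (a conjugate pair: the negative imaginary part first).

Radius of convergence at 0: 5/7 - (1/14)*sqrt(51).
At -5/7 - (1/14)*sqrt(51): a pole of order 1; residue (7/187)*sqrt(51).
At -5/7 + (1/14)*sqrt(51): a pole of order 1; residue -(7/187)*sqrt(51).
At 10/3: an algebraic (square-root) branch point.


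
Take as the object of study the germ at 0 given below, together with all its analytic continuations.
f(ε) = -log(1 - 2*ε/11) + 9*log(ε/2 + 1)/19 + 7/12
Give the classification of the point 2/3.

The point is a regular point.

There is no denominator, hence no pole anywhere.
Branch term log(1 - ε/(-2)): argument at 2/3 is 4/3, nonzero, so 2/3 is not its branch point (a point on a principal cut is still regular for the continued germ).
Branch term log(1 - ε/(11/2)): argument at 2/3 is 29/33, nonzero, so 2/3 is not its branch point (a point on a principal cut is still regular for the continued germ).
So the germ continues analytically to 2/3.


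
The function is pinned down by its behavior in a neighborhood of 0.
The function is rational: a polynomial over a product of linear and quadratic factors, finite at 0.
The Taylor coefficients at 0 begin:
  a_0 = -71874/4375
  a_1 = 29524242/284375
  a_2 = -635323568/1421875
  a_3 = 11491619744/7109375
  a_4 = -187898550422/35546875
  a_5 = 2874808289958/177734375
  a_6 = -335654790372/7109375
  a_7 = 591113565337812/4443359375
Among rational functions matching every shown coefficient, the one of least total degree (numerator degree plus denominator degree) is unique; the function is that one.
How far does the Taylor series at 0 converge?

The radius of convergence is 5/11.

No rational of total degree below 6 reproduces all 8 coefficients; solving the [2/4] Pade equations on them gives f(ζ) = (-2*ζ**2/5 - 6*ζ/13 + 27/7)/((ζ - 5/2)*(ζ + 5/11)**3), whose expansion matches every shown term.
Denominator factor (ζ + 5/11)^3: pole of order 3 at -5/11, modulus 5/11.
Denominator factor (ζ - 5/2): pole of order 1 at 5/2, modulus 5/2.
The radius of convergence is the smallest modulus among the singular points: 5/11.


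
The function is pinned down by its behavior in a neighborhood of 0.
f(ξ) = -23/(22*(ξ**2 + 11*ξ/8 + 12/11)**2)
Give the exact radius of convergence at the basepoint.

Denominator factor (ξ**2 + 11*ξ/8 + 12/11)^2: discriminant -1741/704, complex-conjugate roots (-11/16) + ((1/176)*sqrt(19151))*i and (-11/16) - ((1/176)*sqrt(19151))*i; poles of order 2, moduli (2/11)*sqrt(33) and (2/11)*sqrt(33).
The radius of convergence is the smallest modulus among the singular points: (2/11)*sqrt(33).

The radius of convergence is (2/11)*sqrt(33).


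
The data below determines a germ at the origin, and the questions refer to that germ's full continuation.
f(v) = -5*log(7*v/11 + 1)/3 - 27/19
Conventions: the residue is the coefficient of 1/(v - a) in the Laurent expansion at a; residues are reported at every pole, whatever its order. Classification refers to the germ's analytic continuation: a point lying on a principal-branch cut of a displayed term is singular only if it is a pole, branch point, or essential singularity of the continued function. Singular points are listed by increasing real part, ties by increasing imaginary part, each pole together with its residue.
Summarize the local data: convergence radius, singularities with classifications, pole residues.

Radius of convergence at 0: 11/7.
At -11/7: a logarithmic branch point.

Branch term (-5/3)*log(1 - v/(-11/7)): its argument vanishes at v = -11/7, a logarithmic branch point, modulus 11/7.
The radius of convergence is the smallest modulus among the singular points: 11/7.


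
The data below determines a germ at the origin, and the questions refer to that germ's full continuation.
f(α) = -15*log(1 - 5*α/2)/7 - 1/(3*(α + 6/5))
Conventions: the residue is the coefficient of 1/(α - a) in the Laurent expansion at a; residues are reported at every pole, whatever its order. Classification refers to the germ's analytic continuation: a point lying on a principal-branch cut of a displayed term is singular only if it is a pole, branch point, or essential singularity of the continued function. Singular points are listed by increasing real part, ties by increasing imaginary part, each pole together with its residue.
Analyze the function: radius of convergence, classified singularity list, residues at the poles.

Radius of convergence at 0: 2/5.
At -6/5: a pole of order 1; residue -1/3.
At 2/5: a logarithmic branch point.

Denominator factor (α + 6/5): pole of order 1 at -6/5, modulus 6/5.
Branch term (-15/7)*log(1 - α/(2/5)): its argument vanishes at α = 2/5, a logarithmic branch point, modulus 2/5.
The radius of convergence is the smallest modulus among the singular points: 2/5.
The branch term is analytic at -6/5 and contributes nothing to the residue; only the rational part matters.
At the order-1 pole -6/5 set g(α) = (α - (-6/5))*(rational part) = -1/3.
Simple pole: residue = g(a) at a = -6/5, which is -1/3.
List the singular points by increasing real part (a conjugate pair: the negative imaginary part first).


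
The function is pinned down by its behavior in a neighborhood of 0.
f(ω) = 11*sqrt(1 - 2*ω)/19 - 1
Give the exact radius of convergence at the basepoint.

The radius of convergence is 1/2.

Branch term (11/19)*sqrt(1 - ω/(1/2)): its argument vanishes at ω = 1/2, a square-root branch point, modulus 1/2.
The radius of convergence is the smallest modulus among the singular points: 1/2.


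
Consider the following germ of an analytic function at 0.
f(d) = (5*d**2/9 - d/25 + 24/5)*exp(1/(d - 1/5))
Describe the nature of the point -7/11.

There is no denominator, hence no pole anywhere.
The essential point of exp(1/(d - (1/5))) is 1/5, not -7/11.
So the germ continues analytically to -7/11.

The point is a regular point.


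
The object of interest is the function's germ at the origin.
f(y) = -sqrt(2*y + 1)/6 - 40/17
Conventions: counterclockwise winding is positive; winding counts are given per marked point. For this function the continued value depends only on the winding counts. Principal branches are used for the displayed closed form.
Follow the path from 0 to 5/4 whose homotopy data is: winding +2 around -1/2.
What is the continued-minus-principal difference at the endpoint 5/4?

Continued minus principal equals 0.

The rational part is single-valued and drops out of the difference; each branch term changes only by its own monodromy.
(-1/6)*sqrt(1 - y/(-1/2)): winding +2 is even, the square root returns to the same sheet, contribution 0.
Summing the contributions at y = 5/4 gives 0.


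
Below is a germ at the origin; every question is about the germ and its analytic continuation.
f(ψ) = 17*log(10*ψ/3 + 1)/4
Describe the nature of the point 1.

There is no denominator, hence no pole anywhere.
Branch term log(1 - ψ/(-3/10)): argument at 1 is 13/3, nonzero, so 1 is not its branch point (a point on a principal cut is still regular for the continued germ).
So the germ continues analytically to 1.

The point is a regular point.


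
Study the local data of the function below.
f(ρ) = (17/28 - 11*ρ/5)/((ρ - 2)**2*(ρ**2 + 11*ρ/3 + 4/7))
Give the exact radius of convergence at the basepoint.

The radius of convergence is 11/6 - (1/42)*sqrt(4921).

Denominator factor (ρ**2 + 11*ρ/3 + 4/7): discriminant 703/63, real irrational roots -11/6 + (1/42)*sqrt(4921) and -11/6 - (1/42)*sqrt(4921); poles of order 1, moduli 11/6 - (1/42)*sqrt(4921) and 11/6 + (1/42)*sqrt(4921).
Denominator factor (ρ - 2)^2: pole of order 2 at 2, modulus 2.
The radius of convergence is the smallest modulus among the singular points: 11/6 - (1/42)*sqrt(4921).


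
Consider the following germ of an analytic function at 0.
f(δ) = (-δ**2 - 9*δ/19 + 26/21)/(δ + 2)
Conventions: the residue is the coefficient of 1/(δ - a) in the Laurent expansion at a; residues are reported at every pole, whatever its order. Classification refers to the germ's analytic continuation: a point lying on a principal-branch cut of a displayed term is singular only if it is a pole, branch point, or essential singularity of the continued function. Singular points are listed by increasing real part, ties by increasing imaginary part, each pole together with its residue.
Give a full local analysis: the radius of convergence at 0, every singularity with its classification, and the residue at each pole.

Denominator factor (δ + 2): pole of order 1 at -2, modulus 2.
The radius of convergence is the smallest modulus among the singular points: 2.
At the order-1 pole -2 set g(δ) = (δ - (-2))*f(δ) = -δ**2 - 9*δ/19 + 26/21.
Simple pole: residue = g(a) at a = -2, which is -724/399.

Radius of convergence at 0: 2.
At -2: a pole of order 1; residue -724/399.


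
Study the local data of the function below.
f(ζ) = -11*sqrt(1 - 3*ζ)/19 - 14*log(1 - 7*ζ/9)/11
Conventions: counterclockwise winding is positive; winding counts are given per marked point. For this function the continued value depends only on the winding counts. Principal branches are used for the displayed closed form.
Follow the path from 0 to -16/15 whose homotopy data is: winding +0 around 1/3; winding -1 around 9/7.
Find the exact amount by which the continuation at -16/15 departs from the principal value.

The rational part is single-valued and drops out of the difference; each branch term changes only by its own monodromy.
(-11/19)*sqrt(1 - ζ/(1/3)): winding +0 is even, the square root returns to the same sheet, contribution 0.
(-14/11)*log(1 - ζ/(9/7)): each positive loop around 9/7 adds 2*pi*i to the log, so winding -1 contributes (-14/11)*(-1)*2*pi*i = (28/11)*pi*i.
Summing the contributions at ζ = -16/15 gives (28/11)*pi*i.

Continued minus principal equals (28/11)*pi*i.


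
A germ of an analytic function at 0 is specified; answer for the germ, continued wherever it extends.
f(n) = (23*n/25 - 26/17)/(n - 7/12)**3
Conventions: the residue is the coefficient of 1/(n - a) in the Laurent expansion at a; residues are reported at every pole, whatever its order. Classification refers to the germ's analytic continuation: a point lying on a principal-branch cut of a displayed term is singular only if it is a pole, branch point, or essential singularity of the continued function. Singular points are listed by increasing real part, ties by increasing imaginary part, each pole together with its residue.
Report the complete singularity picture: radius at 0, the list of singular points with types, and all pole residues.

Denominator factor (n - 7/12)^3: pole of order 3 at 7/12, modulus 7/12.
The radius of convergence is the smallest modulus among the singular points: 7/12.
At the order-3 pole 7/12 set g(n) = (n - (7/12))^3*f(n) = 23*n/25 - 26/17.
Order-3 pole: residue = g''(a)/2; g''(7/12) = 0, so the residue is 0.

Radius of convergence at 0: 7/12.
At 7/12: a pole of order 3; residue 0.


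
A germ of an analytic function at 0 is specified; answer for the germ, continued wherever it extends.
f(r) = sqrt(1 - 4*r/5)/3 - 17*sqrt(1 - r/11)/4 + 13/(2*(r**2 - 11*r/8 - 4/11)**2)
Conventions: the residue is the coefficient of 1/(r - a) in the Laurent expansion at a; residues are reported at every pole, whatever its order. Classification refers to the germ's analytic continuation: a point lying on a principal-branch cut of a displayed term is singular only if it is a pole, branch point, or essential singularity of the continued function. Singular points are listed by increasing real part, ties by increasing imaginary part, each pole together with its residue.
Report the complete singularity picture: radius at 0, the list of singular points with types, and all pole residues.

Radius of convergence at 0: -11/16 + (1/176)*sqrt(25905).
At 11/16 - (1/176)*sqrt(25905): a pole of order 2; residue (73216/5546025)*sqrt(25905).
At 5/4: an algebraic (square-root) branch point.
At 11/16 + (1/176)*sqrt(25905): a pole of order 2; residue -(73216/5546025)*sqrt(25905).
At 11: an algebraic (square-root) branch point.

Denominator factor (r**2 - 11*r/8 - 4/11)^2: discriminant 2355/704, real irrational roots 11/16 + (1/176)*sqrt(25905) and 11/16 - (1/176)*sqrt(25905); poles of order 2, moduli 11/16 + (1/176)*sqrt(25905) and -11/16 + (1/176)*sqrt(25905).
Branch term (1/3)*sqrt(1 - r/(5/4)): its argument vanishes at r = 5/4, a square-root branch point, modulus 5/4.
Branch term (-17/4)*sqrt(1 - r/(11)): its argument vanishes at r = 11, a square-root branch point, modulus 11.
The radius of convergence is the smallest modulus among the singular points: -11/16 + (1/176)*sqrt(25905).
The branch terms are analytic at 11/16 - (1/176)*sqrt(25905) and contribute nothing to the residue; only the rational part matters.
The factor r**2 - 11*r/8 - 4/11 splits as (r - a)(r - a') with a = 11/16 - (1/176)*sqrt(25905), a' = 11/16 + (1/176)*sqrt(25905). At the order-2 pole a set g(r) = (r - a)^2*(rational part) = [13/2] / (r - a')^2.
Order-2 pole: residue = g'(a); g'(11/16 - (1/176)*sqrt(25905)) = (73216/5546025)*sqrt(25905), so the residue is (73216/5546025)*sqrt(25905).
The branch terms are analytic at 11/16 + (1/176)*sqrt(25905) and contribute nothing to the residue; only the rational part matters.
The factor r**2 - 11*r/8 - 4/11 splits as (r - a)(r - a') with a = 11/16 + (1/176)*sqrt(25905), a' = 11/16 - (1/176)*sqrt(25905). At the order-2 pole a set g(r) = (r - a)^2*(rational part) = [13/2] / (r - a')^2.
Order-2 pole: residue = g'(a); g'(11/16 + (1/176)*sqrt(25905)) = -(73216/5546025)*sqrt(25905), so the residue is -(73216/5546025)*sqrt(25905).
List the singular points by increasing real part (a conjugate pair: the negative imaginary part first).


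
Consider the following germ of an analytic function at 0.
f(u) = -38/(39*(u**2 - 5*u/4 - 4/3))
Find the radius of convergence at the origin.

Denominator factor (u**2 - 5*u/4 - 4/3): discriminant 331/48, real irrational roots 5/8 + (1/24)*sqrt(993) and 5/8 - (1/24)*sqrt(993); poles of order 1, moduli 5/8 + (1/24)*sqrt(993) and -5/8 + (1/24)*sqrt(993).
The radius of convergence is the smallest modulus among the singular points: -5/8 + (1/24)*sqrt(993).

The radius of convergence is -5/8 + (1/24)*sqrt(993).


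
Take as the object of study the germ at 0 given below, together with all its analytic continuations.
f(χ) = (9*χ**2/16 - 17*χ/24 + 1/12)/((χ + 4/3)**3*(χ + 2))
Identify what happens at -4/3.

The denominator factor χ + 4/3 vanishes at -4/3 and appears to the power 3; the numerator there equals 73/36, nonzero, and no other factor vanishes.
Hence a pole whose order is the multiplicity, 3.

The point is a pole of order 3.


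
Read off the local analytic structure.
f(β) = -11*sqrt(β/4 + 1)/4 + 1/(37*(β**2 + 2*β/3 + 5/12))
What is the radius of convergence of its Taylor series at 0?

Denominator factor (β**2 + 2*β/3 + 5/12): discriminant -11/9, complex-conjugate roots (-1/3) + ((1/6)*sqrt(11))*i and (-1/3) - ((1/6)*sqrt(11))*i; poles of order 1, moduli (1/6)*sqrt(15) and (1/6)*sqrt(15).
Branch term (-11/4)*sqrt(1 - β/(-4)): its argument vanishes at β = -4, a square-root branch point, modulus 4.
The radius of convergence is the smallest modulus among the singular points: (1/6)*sqrt(15).

The radius of convergence is (1/6)*sqrt(15).


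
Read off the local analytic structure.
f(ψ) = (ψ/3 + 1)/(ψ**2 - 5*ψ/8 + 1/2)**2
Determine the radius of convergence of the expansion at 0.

Denominator factor (ψ**2 - 5*ψ/8 + 1/2)^2: discriminant -103/64, complex-conjugate roots (5/16) + ((1/16)*sqrt(103))*i and (5/16) - ((1/16)*sqrt(103))*i; poles of order 2, moduli (1/2)*sqrt(2) and (1/2)*sqrt(2).
The radius of convergence is the smallest modulus among the singular points: (1/2)*sqrt(2).

The radius of convergence is (1/2)*sqrt(2).


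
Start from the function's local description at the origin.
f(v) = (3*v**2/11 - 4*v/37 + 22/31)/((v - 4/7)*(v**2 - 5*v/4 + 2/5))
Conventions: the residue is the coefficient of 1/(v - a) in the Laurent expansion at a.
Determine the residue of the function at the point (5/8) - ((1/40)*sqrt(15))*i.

The residue is (-68719/2294) + ((347459/75702)*sqrt(15))*i.

The factor v**2 - 5*v/4 + 2/5 splits as (v - a)(v - a') with a = (5/8) - ((1/40)*sqrt(15))*i, a' = (5/8) + ((1/40)*sqrt(15))*i. At the order-1 pole a set g(v) = (v - a)*f(v) = [(3*v**2/11 - 4*v/37 + 22/31)/(v - 4/7)] / (v - a').
Simple pole: residue = g(a) at a = (5/8) - ((1/40)*sqrt(15))*i, which is (-68719/2294) + ((347459/75702)*sqrt(15))*i.


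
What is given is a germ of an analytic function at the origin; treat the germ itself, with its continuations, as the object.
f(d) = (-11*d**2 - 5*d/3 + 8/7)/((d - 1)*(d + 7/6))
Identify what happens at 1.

The point is a pole of order 1.

The denominator factor d - 1 vanishes at 1 and appears to the power 1; the numerator there equals -242/21, nonzero, and no other factor vanishes.
Hence a pole whose order is the multiplicity, 1.


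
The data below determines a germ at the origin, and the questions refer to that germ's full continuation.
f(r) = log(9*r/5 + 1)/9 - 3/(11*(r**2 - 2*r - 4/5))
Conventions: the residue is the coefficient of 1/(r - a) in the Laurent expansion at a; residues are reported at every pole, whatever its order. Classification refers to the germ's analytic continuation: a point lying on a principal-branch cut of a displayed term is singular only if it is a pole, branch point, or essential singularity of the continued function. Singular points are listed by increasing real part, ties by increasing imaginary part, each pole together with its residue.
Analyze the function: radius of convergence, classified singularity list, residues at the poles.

Denominator factor (r**2 - 2*r - 4/5): discriminant 36/5, real irrational roots 1 + (3/5)*sqrt(5) and 1 - (3/5)*sqrt(5); poles of order 1, moduli 1 + (3/5)*sqrt(5) and -1 + (3/5)*sqrt(5).
Branch term (1/9)*log(1 - r/(-5/9)): its argument vanishes at r = -5/9, a logarithmic branch point, modulus 5/9.
The radius of convergence is the smallest modulus among the singular points: -1 + (3/5)*sqrt(5).
The branch term is analytic at 1 - (3/5)*sqrt(5) and contributes nothing to the residue; only the rational part matters.
The factor r**2 - 2*r - 4/5 splits as (r - a)(r - a') with a = 1 - (3/5)*sqrt(5), a' = 1 + (3/5)*sqrt(5). At the order-1 pole a set g(r) = (r - a)*(rational part) = [-3/11] / (r - a').
Simple pole: residue = g(a) at a = 1 - (3/5)*sqrt(5), which is (1/22)*sqrt(5).
The branch term is analytic at 1 + (3/5)*sqrt(5) and contributes nothing to the residue; only the rational part matters.
The factor r**2 - 2*r - 4/5 splits as (r - a)(r - a') with a = 1 + (3/5)*sqrt(5), a' = 1 - (3/5)*sqrt(5). At the order-1 pole a set g(r) = (r - a)*(rational part) = [-3/11] / (r - a').
Simple pole: residue = g(a) at a = 1 + (3/5)*sqrt(5), which is -(1/22)*sqrt(5).
List the singular points by increasing real part (a conjugate pair: the negative imaginary part first).

Radius of convergence at 0: -1 + (3/5)*sqrt(5).
At -5/9: a logarithmic branch point.
At 1 - (3/5)*sqrt(5): a pole of order 1; residue (1/22)*sqrt(5).
At 1 + (3/5)*sqrt(5): a pole of order 1; residue -(1/22)*sqrt(5).


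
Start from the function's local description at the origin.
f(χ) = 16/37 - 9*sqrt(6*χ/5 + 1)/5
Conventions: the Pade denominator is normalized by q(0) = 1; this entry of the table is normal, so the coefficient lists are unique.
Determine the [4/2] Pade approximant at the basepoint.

The Pade approximant has numerator coefficients [-253/185, -554/185, -8151/4625, -243/1250, 243/25000]; denominator coefficients [1, 7/5, 21/50].

Taylor coefficients needed (expand at 0): a_0 = -253/185, a_1 = -27/25, a_2 = 81/250, a_3 = -243/1250, a_4 = 729/5000, a_5 = -15309/125000, a_6 = 137781/1250000.
Write the denominator as Q(χ) = 1 + q1*χ + q2*χ^2. Requiring Q*f - P = O(χ^7) with deg P <= 4 kills the coefficients of χ^5..χ^6 in Q*f:
  χ^5: a_5 + q1*a_4 + q2*a_3 = 0, i.e. -15309/125000 + (729/5000)*q1 + (-243/1250)*q2 = 0.
  χ^6: a_6 + q1*a_5 + q2*a_4 = 0, i.e. 137781/1250000 + (-15309/125000)*q1 + (729/5000)*q2 = 0.
Solving this linear system: q1 = 7/5, q2 = 21/50.
The numerator is Q*f truncated at degree 4: P0 = a_0 = -253/185; P1 = a_1 + q1*a_0 = -554/185; P2 = a_2 + q1*a_1 + q2*a_0 = -8151/4625; P3 = a_3 + q1*a_2 + q2*a_1 = -243/1250; P4 = a_4 + q1*a_3 + q2*a_2 = 243/25000.


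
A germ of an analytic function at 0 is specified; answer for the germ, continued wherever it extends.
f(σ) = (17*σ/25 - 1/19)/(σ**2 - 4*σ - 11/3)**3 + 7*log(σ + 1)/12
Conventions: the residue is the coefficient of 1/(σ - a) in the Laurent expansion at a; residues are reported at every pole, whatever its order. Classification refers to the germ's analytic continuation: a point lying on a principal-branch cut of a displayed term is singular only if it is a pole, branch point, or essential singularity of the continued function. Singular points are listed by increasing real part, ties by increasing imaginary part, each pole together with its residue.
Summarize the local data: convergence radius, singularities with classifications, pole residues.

Radius of convergence at 0: -2 + (1/3)*sqrt(69).
At -1: a logarithmic branch point.
At 2 - (1/3)*sqrt(69): a pole of order 3; residue -(729/4020400)*sqrt(69).
At 2 + (1/3)*sqrt(69): a pole of order 3; residue (729/4020400)*sqrt(69).

Denominator factor (σ**2 - 4*σ - 11/3)^3: discriminant 92/3, real irrational roots 2 + (1/3)*sqrt(69) and 2 - (1/3)*sqrt(69); poles of order 3, moduli 2 + (1/3)*sqrt(69) and -2 + (1/3)*sqrt(69).
Branch term (7/12)*log(1 - σ/(-1)): its argument vanishes at σ = -1, a logarithmic branch point, modulus 1.
The radius of convergence is the smallest modulus among the singular points: -2 + (1/3)*sqrt(69).
The branch term is analytic at 2 - (1/3)*sqrt(69) and contributes nothing to the residue; only the rational part matters.
The factor σ**2 - 4*σ - 11/3 splits as (σ - a)(σ - a') with a = 2 - (1/3)*sqrt(69), a' = 2 + (1/3)*sqrt(69). At the order-3 pole a set g(σ) = (σ - a)^3*(rational part) = [17*σ/25 - 1/19] / (σ - a')^3.
Order-3 pole: residue = g''(a)/2; g''(2 - (1/3)*sqrt(69)) = -(729/2010200)*sqrt(69), so the residue is -(729/4020400)*sqrt(69).
The branch term is analytic at 2 + (1/3)*sqrt(69) and contributes nothing to the residue; only the rational part matters.
The factor σ**2 - 4*σ - 11/3 splits as (σ - a)(σ - a') with a = 2 + (1/3)*sqrt(69), a' = 2 - (1/3)*sqrt(69). At the order-3 pole a set g(σ) = (σ - a)^3*(rational part) = [17*σ/25 - 1/19] / (σ - a')^3.
Order-3 pole: residue = g''(a)/2; g''(2 + (1/3)*sqrt(69)) = (729/2010200)*sqrt(69), so the residue is (729/4020400)*sqrt(69).
List the singular points by increasing real part (a conjugate pair: the negative imaginary part first).


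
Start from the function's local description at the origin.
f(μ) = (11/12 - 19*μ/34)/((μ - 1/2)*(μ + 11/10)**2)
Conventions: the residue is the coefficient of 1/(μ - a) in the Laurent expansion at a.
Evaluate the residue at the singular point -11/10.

The residue is -1625/6528.

At the order-2 pole -11/10 set g(μ) = (μ - (-11/10))^2*f(μ) = (11/12 - 19*μ/34)/(μ - 1/2).
Order-2 pole: residue = g'(a); g'(-11/10) = -1625/6528, so the residue is -1625/6528.


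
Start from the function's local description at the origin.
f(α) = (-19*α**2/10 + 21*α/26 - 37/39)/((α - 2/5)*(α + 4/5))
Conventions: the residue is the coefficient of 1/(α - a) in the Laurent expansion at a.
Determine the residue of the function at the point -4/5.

At the order-1 pole -4/5 set g(α) = (α - (-4/5))*f(α) = (-19*α**2/10 + 21*α/26 - 37/39)/(α - 2/5).
Simple pole: residue = g(a) at a = -4/5, which is 13703/5850.

The residue is 13703/5850.


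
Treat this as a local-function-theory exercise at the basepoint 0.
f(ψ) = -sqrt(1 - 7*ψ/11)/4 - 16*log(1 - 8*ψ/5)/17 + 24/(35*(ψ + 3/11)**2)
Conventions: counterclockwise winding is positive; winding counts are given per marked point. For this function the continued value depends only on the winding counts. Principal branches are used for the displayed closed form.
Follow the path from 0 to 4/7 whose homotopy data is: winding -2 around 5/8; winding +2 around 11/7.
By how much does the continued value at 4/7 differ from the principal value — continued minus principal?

Continued minus principal equals (64/17)*pi*i.

The rational part is single-valued and drops out of the difference; each branch term changes only by its own monodromy.
(-1/4)*sqrt(1 - ψ/(11/7)): winding +2 is even, the square root returns to the same sheet, contribution 0.
(-16/17)*log(1 - ψ/(5/8)): each positive loop around 5/8 adds 2*pi*i to the log, so winding -2 contributes (-16/17)*(-2)*2*pi*i = (64/17)*pi*i.
Summing the contributions at ψ = 4/7 gives (64/17)*pi*i.


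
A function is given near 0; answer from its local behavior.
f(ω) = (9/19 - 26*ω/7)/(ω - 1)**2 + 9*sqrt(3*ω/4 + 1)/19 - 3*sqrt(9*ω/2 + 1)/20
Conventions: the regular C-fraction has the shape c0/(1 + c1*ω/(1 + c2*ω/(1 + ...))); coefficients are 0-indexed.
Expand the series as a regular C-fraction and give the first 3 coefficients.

Taylor coefficients (expand at 0): a_0 = 303/380, a_1 = -1639/560, a_2 = -120469/21280.
c0 = a_0 = 303/380. Peel one level at a time: if S = 1 + c*ω/S' with S'(0) = 1, then c is the ω-coefficient of S and S' = c*ω/(S - 1).
S_1 = c0/f = 1 + (31141/8484)*ω + (1480791379/71978256)*ω^2 + ...; c1 = 31141/8484.
S_2 = c1*ω/(S_1 - 1) = 1 + (-1480791379/264200244)*ω + ...; c2 = -1480791379/264200244.

The regular C-fraction coefficients are [303/380, 31141/8484, -1480791379/264200244].


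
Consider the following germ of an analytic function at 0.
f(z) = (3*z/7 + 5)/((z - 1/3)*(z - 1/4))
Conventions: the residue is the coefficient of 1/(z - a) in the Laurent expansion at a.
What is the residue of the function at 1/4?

At the order-1 pole 1/4 set g(z) = (z - (1/4))*f(z) = (3*z/7 + 5)/(z - 1/3).
Simple pole: residue = g(a) at a = 1/4, which is -429/7.

The residue is -429/7.


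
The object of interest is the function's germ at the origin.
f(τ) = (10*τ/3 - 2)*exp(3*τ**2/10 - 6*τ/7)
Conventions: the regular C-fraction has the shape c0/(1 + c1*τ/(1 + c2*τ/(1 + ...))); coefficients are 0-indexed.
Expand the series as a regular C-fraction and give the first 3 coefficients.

The regular C-fraction coefficients are [-2, 53/21, -18847/11130].

Taylor coefficients (expand at 0): a_0 = -2, a_1 = 106/21, a_2 = -1027/245.
c0 = a_0 = -2. Peel one level at a time: if S = 1 + c*τ/S' with S'(0) = 1, then c is the τ-coefficient of S and S' = c*τ/(S - 1).
S_1 = c0/f = 1 + (53/21)*τ + (18847/4410)*τ^2 + ...; c1 = 53/21.
S_2 = c1*τ/(S_1 - 1) = 1 + (-18847/11130)*τ + ...; c2 = -18847/11130.


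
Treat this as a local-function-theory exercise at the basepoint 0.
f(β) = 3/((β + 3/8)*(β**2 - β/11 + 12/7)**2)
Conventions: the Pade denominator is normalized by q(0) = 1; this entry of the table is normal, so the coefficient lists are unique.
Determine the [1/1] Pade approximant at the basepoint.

Taylor coefficients needed (expand at 0): a_0 = 49/18, a_1 = -8281/1188, a_2 = 4840955/313632.
Write the denominator as Q(β) = 1 + q1*β. Requiring Q*f - P = O(β^3) with deg P <= 1 kills the coefficients of β^2..β^2 in Q*f:
  β^2: a_2 + q1*a_1 = 0, i.e. 4840955/313632 + (-8281/1188)*q1 = 0.
Solving this linear system: q1 = 98795/44616.
The numerator is Q*f truncated at degree 1: P0 = a_0 = 49/18; P1 = a_1 + q1*a_0 = -757001/803088.

The Pade approximant has numerator coefficients [49/18, -757001/803088]; denominator coefficients [1, 98795/44616].


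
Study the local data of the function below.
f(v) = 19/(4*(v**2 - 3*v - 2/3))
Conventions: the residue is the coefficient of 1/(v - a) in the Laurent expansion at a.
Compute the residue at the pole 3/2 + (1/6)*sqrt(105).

The residue is (19/140)*sqrt(105).

The factor v**2 - 3*v - 2/3 splits as (v - a)(v - a') with a = 3/2 + (1/6)*sqrt(105), a' = 3/2 - (1/6)*sqrt(105). At the order-1 pole a set g(v) = (v - a)*f(v) = [19/4] / (v - a').
Simple pole: residue = g(a) at a = 3/2 + (1/6)*sqrt(105), which is (19/140)*sqrt(105).


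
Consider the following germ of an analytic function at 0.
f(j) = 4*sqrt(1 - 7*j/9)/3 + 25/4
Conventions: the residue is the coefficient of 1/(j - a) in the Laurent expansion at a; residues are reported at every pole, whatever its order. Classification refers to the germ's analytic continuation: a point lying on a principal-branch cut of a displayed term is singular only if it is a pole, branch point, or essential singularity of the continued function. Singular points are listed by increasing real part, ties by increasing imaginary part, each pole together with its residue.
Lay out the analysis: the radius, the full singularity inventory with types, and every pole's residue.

Branch term (4/3)*sqrt(1 - j/(9/7)): its argument vanishes at j = 9/7, a square-root branch point, modulus 9/7.
The radius of convergence is the smallest modulus among the singular points: 9/7.

Radius of convergence at 0: 9/7.
At 9/7: an algebraic (square-root) branch point.


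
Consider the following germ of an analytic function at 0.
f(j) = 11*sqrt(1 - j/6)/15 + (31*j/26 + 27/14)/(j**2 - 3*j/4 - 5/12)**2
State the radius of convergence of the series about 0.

The radius of convergence is -3/8 + (1/24)*sqrt(321).

Denominator factor (j**2 - 3*j/4 - 5/12)^2: discriminant 107/48, real irrational roots 3/8 + (1/24)*sqrt(321) and 3/8 - (1/24)*sqrt(321); poles of order 2, moduli 3/8 + (1/24)*sqrt(321) and -3/8 + (1/24)*sqrt(321).
Branch term (11/15)*sqrt(1 - j/(6)): its argument vanishes at j = 6, a square-root branch point, modulus 6.
The radius of convergence is the smallest modulus among the singular points: -3/8 + (1/24)*sqrt(321).


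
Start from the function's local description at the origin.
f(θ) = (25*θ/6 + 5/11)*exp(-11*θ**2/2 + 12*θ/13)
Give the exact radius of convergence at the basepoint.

The radius of convergence is infinite.

The factor exp(-11*θ**2/2 + 12*θ/13) is entire and contributes no finite singular point.
The polynomial part has no poles.
No finite singular points: the Taylor series at 0 converges everywhere.


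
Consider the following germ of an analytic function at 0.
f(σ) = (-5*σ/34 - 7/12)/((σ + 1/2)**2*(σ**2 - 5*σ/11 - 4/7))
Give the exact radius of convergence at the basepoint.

The radius of convergence is 1/2.

Denominator factor (σ + 1/2)^2: pole of order 2 at -1/2, modulus 1/2.
Denominator factor (σ**2 - 5*σ/11 - 4/7): discriminant 2111/847, real irrational roots 5/22 + (1/154)*sqrt(14777) and 5/22 - (1/154)*sqrt(14777); poles of order 1, moduli 5/22 + (1/154)*sqrt(14777) and -5/22 + (1/154)*sqrt(14777).
The radius of convergence is the smallest modulus among the singular points: 1/2.


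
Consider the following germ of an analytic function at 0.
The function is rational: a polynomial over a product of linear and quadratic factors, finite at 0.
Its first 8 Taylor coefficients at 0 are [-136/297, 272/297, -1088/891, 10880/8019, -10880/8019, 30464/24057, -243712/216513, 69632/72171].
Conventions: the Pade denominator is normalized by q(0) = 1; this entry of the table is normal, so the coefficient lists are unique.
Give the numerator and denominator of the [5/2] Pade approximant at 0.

The Pade approximant has numerator coefficients [-136/297, 1360/6237, -5440/56133, 2176/56133, -2176/168399, 4352/1515591]; denominator coefficients [1, 32/21, 16/27].

Taylor coefficients needed (read off): a_0 = -136/297, a_1 = 272/297, a_2 = -1088/891, a_3 = 10880/8019, a_4 = -10880/8019, a_5 = 30464/24057, a_6 = -243712/216513, a_7 = 69632/72171.
Write the denominator as Q(ζ) = 1 + q1*ζ + q2*ζ^2. Requiring Q*f - P = O(ζ^8) with deg P <= 5 kills the coefficients of ζ^6..ζ^7 in Q*f:
  ζ^6: a_6 + q1*a_5 + q2*a_4 = 0, i.e. -243712/216513 + (30464/24057)*q1 + (-10880/8019)*q2 = 0.
  ζ^7: a_7 + q1*a_6 + q2*a_5 = 0, i.e. 69632/72171 + (-243712/216513)*q1 + (30464/24057)*q2 = 0.
Solving this linear system: q1 = 32/21, q2 = 16/27.
The numerator is Q*f truncated at degree 5: P0 = a_0 = -136/297; P1 = a_1 + q1*a_0 = 1360/6237; P2 = a_2 + q1*a_1 + q2*a_0 = -5440/56133; P3 = a_3 + q1*a_2 + q2*a_1 = 2176/56133; P4 = a_4 + q1*a_3 + q2*a_2 = -2176/168399; P5 = a_5 + q1*a_4 + q2*a_3 = 4352/1515591.
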